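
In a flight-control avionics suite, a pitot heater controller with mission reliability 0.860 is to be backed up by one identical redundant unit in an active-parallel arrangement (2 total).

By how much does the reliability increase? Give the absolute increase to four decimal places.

0.1204

R_before = 0.860
R_after = 1 − (1 − 0.860)^2 = 0.9804
ΔR = 0.9804 − 0.860 = 0.1204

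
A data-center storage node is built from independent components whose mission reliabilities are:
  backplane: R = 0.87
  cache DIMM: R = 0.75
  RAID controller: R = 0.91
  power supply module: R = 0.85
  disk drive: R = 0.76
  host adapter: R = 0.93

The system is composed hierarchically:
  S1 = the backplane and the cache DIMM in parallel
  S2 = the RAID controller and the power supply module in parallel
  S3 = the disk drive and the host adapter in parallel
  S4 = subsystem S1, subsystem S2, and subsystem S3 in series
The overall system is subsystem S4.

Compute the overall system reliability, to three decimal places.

0.938

Parallel (backplane and cache DIMM): 1 − (1 − 0.87000)(1 − 0.75000) = 0.96750
Parallel (RAID controller and power supply module): 1 − (1 − 0.91000)(1 − 0.85000) = 0.98650
Parallel (disk drive and host adapter): 1 − (1 − 0.76000)(1 − 0.93000) = 0.98320
Series ([0.96750], [0.98650], and [0.98320]): 0.96750 × 0.98650 × 0.98320 = 0.938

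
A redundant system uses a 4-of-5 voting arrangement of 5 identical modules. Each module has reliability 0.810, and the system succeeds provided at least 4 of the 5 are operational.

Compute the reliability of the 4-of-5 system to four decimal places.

0.7576

R = Σ_{i=4}^{5} C(5,i) p^i (1−p)^{5−i} with p = 0.810
C(5,4)·0.810^4·0.190^1 = 0.408944
C(5,5)·0.810^5·0.190^0 = 0.348678
Sum = 0.7576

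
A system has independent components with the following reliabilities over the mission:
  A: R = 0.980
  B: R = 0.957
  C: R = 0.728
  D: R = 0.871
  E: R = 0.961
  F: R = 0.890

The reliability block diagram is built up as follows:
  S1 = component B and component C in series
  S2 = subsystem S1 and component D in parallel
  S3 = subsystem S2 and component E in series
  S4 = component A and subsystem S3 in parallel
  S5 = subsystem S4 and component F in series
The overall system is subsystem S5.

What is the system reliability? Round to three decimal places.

0.889

Series (B and C): 0.95700 × 0.72800 = 0.69670
Parallel ([0.69670] and D): 1 − (1 − 0.69670)(1 − 0.87100) = 0.96087
Series ([0.96087] and E): 0.96087 × 0.96100 = 0.92340
Parallel (A and [0.92340]): 1 − (1 − 0.98000)(1 − 0.92340) = 0.99847
Series ([0.99847] and F): 0.99847 × 0.89000 = 0.889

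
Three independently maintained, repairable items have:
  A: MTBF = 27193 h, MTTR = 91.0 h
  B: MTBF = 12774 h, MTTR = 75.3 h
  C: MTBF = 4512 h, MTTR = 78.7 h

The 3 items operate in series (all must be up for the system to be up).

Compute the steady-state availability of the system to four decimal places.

0.9738

A(A) = MTBF/(MTBF+MTTR) = 27193/(27193+91.0) = 0.996665
A(B) = MTBF/(MTBF+MTTR) = 12774/(12774+75.3) = 0.994140
A(C) = MTBF/(MTBF+MTTR) = 4512/(4512+78.7) = 0.982857
Series availability: 0.996665 × 0.994140 × 0.982857 = 0.9738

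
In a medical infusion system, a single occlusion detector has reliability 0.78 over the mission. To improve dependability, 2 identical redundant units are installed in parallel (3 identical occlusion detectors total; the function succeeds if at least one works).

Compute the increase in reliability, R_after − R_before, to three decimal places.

R_before = 0.78
R_after = 1 − (1 − 0.78)^3 = 0.989
ΔR = 0.989 − 0.78 = 0.209

0.209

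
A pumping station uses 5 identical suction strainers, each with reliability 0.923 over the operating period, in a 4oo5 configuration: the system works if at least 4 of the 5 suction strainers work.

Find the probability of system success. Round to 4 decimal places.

R = Σ_{i=4}^{5} C(5,i) p^i (1−p)^{5−i} with p = 0.923
C(5,4)·0.923^4·0.077^1 = 0.279426
C(5,5)·0.923^5·0.077^0 = 0.669898
Sum = 0.9493

0.9493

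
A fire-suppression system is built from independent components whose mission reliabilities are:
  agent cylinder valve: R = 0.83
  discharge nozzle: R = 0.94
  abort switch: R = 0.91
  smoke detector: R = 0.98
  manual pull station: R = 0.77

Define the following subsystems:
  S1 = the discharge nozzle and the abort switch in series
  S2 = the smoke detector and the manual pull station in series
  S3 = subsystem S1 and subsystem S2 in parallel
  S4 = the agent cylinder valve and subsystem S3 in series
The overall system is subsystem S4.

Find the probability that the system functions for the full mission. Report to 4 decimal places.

0.8005

Series (discharge nozzle and abort switch): 0.940000 × 0.910000 = 0.855400
Series (smoke detector and manual pull station): 0.980000 × 0.770000 = 0.754600
Parallel ([0.855400] and [0.754600]): 1 − (1 − 0.855400)(1 − 0.754600) = 0.964515
Series (agent cylinder valve and [0.964515]): 0.830000 × 0.964515 = 0.8005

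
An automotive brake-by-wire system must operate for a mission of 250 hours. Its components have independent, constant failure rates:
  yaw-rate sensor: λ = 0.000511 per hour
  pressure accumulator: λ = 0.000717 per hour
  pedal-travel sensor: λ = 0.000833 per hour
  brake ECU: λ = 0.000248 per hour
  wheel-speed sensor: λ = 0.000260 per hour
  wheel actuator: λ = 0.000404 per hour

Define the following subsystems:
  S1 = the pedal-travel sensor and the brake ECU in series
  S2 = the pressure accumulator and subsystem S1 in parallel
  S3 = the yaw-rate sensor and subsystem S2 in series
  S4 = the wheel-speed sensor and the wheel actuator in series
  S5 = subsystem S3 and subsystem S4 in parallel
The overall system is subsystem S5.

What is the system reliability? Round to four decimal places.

R(yaw-rate sensor) = exp(−0.000511 × 250) = 0.880073
R(pressure accumulator) = exp(−0.000717 × 250) = 0.835897
R(pedal-travel sensor) = exp(−0.000833 × 250) = 0.812004
R(brake ECU) = exp(−0.000248 × 250) = 0.939883
R(wheel-speed sensor) = exp(−0.000260 × 250) = 0.937067
R(wheel actuator) = exp(−0.000404 × 250) = 0.903933
Series (pedal-travel sensor and brake ECU): 0.812004 × 0.939883 = 0.763189
Parallel (pressure accumulator and [0.763189]): 1 − (1 − 0.835897)(1 − 0.763189) = 0.961139
Series (yaw-rate sensor and [0.961139]): 0.880073 × 0.961139 = 0.845872
Series (wheel-speed sensor and wheel actuator): 0.937067 × 0.903933 = 0.847046
Parallel ([0.845872] and [0.847046]): 1 − (1 − 0.845872)(1 − 0.847046) = 0.9764

0.9764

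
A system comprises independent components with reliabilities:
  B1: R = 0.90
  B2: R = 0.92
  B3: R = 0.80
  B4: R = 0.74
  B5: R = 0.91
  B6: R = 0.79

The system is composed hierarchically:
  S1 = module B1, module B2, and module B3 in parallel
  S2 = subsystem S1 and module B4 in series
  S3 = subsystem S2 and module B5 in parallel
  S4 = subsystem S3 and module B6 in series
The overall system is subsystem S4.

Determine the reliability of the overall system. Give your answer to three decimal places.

Parallel (B1, B2, and B3): 1 − (1 − 0.90000)(1 − 0.92000)(1 − 0.80000) = 0.99840
Series ([0.99840] and B4): 0.99840 × 0.74000 = 0.73882
Parallel ([0.73882] and B5): 1 − (1 − 0.73882)(1 − 0.91000) = 0.97649
Series ([0.97649] and B6): 0.97649 × 0.79000 = 0.771

0.771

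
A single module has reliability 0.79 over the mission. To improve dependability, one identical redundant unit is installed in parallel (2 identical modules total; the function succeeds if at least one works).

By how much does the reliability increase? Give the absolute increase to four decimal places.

0.1659

R_before = 0.79
R_after = 1 − (1 − 0.79)^2 = 0.9559
ΔR = 0.9559 − 0.79 = 0.1659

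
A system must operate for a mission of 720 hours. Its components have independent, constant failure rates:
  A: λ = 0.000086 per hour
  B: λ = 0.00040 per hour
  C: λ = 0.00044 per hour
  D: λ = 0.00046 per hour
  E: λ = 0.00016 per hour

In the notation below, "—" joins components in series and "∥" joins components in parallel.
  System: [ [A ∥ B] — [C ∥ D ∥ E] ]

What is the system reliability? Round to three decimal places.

0.977

R(A) = exp(−0.000086 × 720) = 0.93996
R(B) = exp(−0.00040 × 720) = 0.74976
R(C) = exp(−0.00044 × 720) = 0.72848
R(D) = exp(−0.00046 × 720) = 0.71806
R(E) = exp(−0.00016 × 720) = 0.89119
Parallel (A and B): 1 − (1 − 0.93996)(1 − 0.74976) = 0.98498
Parallel (C, D, and E): 1 − (1 − 0.72848)(1 − 0.71806)(1 − 0.89119) = 0.99167
Series ([0.98498] and [0.99167]): 0.98498 × 0.99167 = 0.977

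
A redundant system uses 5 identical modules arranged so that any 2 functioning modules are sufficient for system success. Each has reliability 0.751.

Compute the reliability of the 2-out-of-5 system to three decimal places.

R = Σ_{i=2}^{5} C(5,i) p^i (1−p)^{5−i} with p = 0.751
C(5,2)·0.751^2·0.249^3 = 0.08707
C(5,3)·0.751^3·0.249^2 = 0.26261
C(5,4)·0.751^4·0.249^1 = 0.39603
C(5,5)·0.751^5·0.249^0 = 0.23889
Sum = 0.985

0.985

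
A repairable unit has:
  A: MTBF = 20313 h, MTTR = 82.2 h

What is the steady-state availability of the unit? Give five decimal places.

A(A) = MTBF/(MTBF+MTTR) = 20313/(20313+82.2) = 0.99597

0.99597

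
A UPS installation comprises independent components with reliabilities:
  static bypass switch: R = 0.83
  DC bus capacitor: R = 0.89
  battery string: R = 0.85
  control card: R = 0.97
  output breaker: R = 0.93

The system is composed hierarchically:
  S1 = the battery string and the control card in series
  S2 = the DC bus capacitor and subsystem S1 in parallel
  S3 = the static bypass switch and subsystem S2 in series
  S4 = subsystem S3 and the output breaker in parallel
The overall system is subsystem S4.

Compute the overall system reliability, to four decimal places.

Series (battery string and control card): 0.850000 × 0.970000 = 0.824500
Parallel (DC bus capacitor and [0.824500]): 1 − (1 − 0.890000)(1 − 0.824500) = 0.980695
Series (static bypass switch and [0.980695]): 0.830000 × 0.980695 = 0.813977
Parallel ([0.813977] and output breaker): 1 − (1 − 0.813977)(1 − 0.930000) = 0.9870

0.9870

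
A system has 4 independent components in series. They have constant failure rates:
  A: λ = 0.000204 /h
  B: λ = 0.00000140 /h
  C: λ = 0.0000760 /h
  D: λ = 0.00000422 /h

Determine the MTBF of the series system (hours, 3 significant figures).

3500

Series of exponential components: λ_sys = Σ λ_i
λ_sys = 0.000204 + 0.00000140 + 0.0000760 + 0.00000422 = 2.8562e-04 /h
MTBF = 1 / λ_sys = 3500 h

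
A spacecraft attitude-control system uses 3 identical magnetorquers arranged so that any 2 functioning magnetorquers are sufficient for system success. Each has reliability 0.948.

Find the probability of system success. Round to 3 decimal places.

0.992

R = Σ_{i=2}^{3} C(3,i) p^i (1−p)^{3−i} with p = 0.948
C(3,2)·0.948^2·0.052^1 = 0.14020
C(3,3)·0.948^3·0.052^0 = 0.85197
Sum = 0.992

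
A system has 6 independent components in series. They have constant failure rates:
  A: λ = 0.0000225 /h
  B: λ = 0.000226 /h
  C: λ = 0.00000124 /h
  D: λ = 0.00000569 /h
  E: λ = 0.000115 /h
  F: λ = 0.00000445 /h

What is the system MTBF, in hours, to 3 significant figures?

Series of exponential components: λ_sys = Σ λ_i
λ_sys = 0.0000225 + 0.000226 + 0.00000124 + 0.00000569 + 0.000115 + 0.00000445 = 3.7488e-04 /h
MTBF = 1 / λ_sys = 2670 h

2670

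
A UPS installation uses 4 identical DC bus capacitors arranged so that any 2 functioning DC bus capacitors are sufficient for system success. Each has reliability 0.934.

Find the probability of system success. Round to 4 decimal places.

0.9989

R = Σ_{i=2}^{4} C(4,i) p^i (1−p)^{4−i} with p = 0.934
C(4,2)·0.934^2·0.066^2 = 0.022800
C(4,3)·0.934^3·0.066^1 = 0.215102
C(4,4)·0.934^4·0.066^0 = 0.761005
Sum = 0.9989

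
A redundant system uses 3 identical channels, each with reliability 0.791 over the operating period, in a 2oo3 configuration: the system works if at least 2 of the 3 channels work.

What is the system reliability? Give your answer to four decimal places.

R = Σ_{i=2}^{3} C(3,i) p^i (1−p)^{3−i} with p = 0.791
C(3,2)·0.791^2·0.209^1 = 0.392302
C(3,3)·0.791^3·0.209^0 = 0.494914
Sum = 0.8872

0.8872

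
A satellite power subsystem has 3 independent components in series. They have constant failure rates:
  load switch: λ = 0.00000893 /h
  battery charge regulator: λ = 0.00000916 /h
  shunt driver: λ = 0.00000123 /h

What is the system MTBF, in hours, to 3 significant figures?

Series of exponential components: λ_sys = Σ λ_i
λ_sys = 0.00000893 + 0.00000916 + 0.00000123 = 1.9320e-05 /h
MTBF = 1 / λ_sys = 51800 h

51800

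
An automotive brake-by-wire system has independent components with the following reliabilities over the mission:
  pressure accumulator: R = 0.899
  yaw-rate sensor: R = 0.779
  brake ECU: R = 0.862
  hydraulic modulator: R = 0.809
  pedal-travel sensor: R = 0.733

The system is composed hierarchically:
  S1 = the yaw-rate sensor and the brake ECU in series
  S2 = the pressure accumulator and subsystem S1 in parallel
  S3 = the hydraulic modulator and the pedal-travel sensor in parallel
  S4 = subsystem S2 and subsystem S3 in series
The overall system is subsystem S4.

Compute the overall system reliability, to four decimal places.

Series (yaw-rate sensor and brake ECU): 0.779000 × 0.862000 = 0.671498
Parallel (pressure accumulator and [0.671498]): 1 − (1 − 0.899000)(1 − 0.671498) = 0.966821
Parallel (hydraulic modulator and pedal-travel sensor): 1 − (1 − 0.809000)(1 − 0.733000) = 0.949003
Series ([0.966821] and [0.949003]): 0.966821 × 0.949003 = 0.9175

0.9175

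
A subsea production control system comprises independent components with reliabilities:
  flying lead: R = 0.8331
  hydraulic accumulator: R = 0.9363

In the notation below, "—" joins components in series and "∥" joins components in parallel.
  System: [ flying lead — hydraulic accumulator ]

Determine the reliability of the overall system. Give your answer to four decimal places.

0.7800

Series (flying lead and hydraulic accumulator): 0.833100 × 0.936300 = 0.7800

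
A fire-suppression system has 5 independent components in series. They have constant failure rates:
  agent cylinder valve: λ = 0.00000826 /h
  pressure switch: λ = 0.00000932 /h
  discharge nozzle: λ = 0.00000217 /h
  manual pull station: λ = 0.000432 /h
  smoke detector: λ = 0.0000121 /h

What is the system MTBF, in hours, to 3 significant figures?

2160

Series of exponential components: λ_sys = Σ λ_i
λ_sys = 0.00000826 + 0.00000932 + 0.00000217 + 0.000432 + 0.0000121 = 4.6385e-04 /h
MTBF = 1 / λ_sys = 2160 h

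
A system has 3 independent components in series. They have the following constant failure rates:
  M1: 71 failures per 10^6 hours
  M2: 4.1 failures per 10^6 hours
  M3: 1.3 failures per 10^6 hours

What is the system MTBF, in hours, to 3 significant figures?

Series of exponential components: λ_sys = Σ λ_i
λ_sys = 0.000071 + 0.0000041 + 0.0000013 = 7.6400e-05 /h
MTBF = 1 / λ_sys = 13100 h

13100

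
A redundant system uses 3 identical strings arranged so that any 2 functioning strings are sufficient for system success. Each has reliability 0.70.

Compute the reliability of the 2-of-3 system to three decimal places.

R = Σ_{i=2}^{3} C(3,i) p^i (1−p)^{3−i} with p = 0.70
C(3,2)·0.70^2·0.30^1 = 0.44100
C(3,3)·0.70^3·0.30^0 = 0.34300
Sum = 0.784

0.784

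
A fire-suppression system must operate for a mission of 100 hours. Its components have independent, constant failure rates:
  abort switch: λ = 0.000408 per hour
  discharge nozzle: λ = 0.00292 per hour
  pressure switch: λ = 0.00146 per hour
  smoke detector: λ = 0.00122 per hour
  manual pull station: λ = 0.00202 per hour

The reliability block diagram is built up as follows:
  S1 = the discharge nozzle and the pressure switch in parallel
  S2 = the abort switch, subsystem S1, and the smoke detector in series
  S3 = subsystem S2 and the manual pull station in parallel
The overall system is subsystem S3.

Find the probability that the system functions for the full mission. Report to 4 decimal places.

0.9672

R(abort switch) = exp(−0.000408 × 100) = 0.960021
R(discharge nozzle) = exp(−0.00292 × 100) = 0.746769
R(pressure switch) = exp(−0.00146 × 100) = 0.864158
R(smoke detector) = exp(−0.00122 × 100) = 0.885148
R(manual pull station) = exp(−0.00202 × 100) = 0.817095
Parallel (discharge nozzle and pressure switch): 1 − (1 − 0.746769)(1 − 0.864158) = 0.965601
Series (abort switch, [0.965601], and smoke detector): 0.960021 × 0.965601 × 0.885148 = 0.820530
Parallel ([0.820530] and manual pull station): 1 − (1 − 0.820530)(1 − 0.817095) = 0.9672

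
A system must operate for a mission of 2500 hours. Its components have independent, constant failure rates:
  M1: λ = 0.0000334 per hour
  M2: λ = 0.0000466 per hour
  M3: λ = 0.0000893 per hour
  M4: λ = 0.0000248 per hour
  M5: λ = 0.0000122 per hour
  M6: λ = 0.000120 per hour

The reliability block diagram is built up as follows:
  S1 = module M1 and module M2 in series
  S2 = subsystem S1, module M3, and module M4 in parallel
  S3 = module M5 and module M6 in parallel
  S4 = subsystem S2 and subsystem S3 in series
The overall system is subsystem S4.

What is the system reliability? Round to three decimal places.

R(M1) = exp(−0.0000334 × 2500) = 0.91989
R(M2) = exp(−0.0000466 × 2500) = 0.89003
R(M3) = exp(−0.0000893 × 2500) = 0.79991
R(M4) = exp(−0.0000248 × 2500) = 0.93988
R(M5) = exp(−0.0000122 × 2500) = 0.96996
R(M6) = exp(−0.000120 × 2500) = 0.74082
Series (M1 and M2): 0.91989 × 0.89003 = 0.81873
Parallel ([0.81873], M3, and M4): 1 − (1 − 0.81873)(1 − 0.79991)(1 − 0.93988) = 0.99782
Parallel (M5 and M6): 1 − (1 − 0.96996)(1 − 0.74082) = 0.99221
Series ([0.99782] and [0.99221]): 0.99782 × 0.99221 = 0.990

0.990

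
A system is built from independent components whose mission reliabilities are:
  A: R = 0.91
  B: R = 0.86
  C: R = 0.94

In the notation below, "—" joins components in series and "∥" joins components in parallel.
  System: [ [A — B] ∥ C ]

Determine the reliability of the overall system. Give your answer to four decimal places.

0.9870

Series (A and B): 0.910000 × 0.860000 = 0.782600
Parallel ([0.782600] and C): 1 − (1 − 0.782600)(1 − 0.940000) = 0.9870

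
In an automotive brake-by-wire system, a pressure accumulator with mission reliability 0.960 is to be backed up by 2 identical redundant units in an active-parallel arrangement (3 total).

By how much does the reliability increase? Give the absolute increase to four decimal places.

R_before = 0.960
R_after = 1 − (1 − 0.960)^3 = 0.9999
ΔR = 0.9999 − 0.960 = 0.0399

0.0399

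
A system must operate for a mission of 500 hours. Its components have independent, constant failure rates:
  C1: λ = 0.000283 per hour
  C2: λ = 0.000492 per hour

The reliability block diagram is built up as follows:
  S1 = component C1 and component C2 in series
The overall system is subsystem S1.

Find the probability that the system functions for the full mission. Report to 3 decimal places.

0.679

R(C1) = exp(−0.000283 × 500) = 0.86806
R(C2) = exp(−0.000492 × 500) = 0.78192
Series (C1 and C2): 0.86806 × 0.78192 = 0.679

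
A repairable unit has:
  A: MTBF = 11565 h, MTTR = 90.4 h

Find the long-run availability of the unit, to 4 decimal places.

0.9922

A(A) = MTBF/(MTBF+MTTR) = 11565/(11565+90.4) = 0.9922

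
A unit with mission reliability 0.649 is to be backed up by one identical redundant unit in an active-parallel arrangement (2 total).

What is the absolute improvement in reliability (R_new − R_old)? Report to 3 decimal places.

R_before = 0.649
R_after = 1 − (1 − 0.649)^2 = 0.877
ΔR = 0.877 − 0.649 = 0.228

0.228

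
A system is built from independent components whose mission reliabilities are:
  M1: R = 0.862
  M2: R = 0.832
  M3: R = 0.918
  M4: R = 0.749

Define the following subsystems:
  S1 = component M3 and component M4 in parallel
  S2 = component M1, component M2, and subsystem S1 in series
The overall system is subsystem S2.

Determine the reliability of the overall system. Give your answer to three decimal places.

0.702

Parallel (M3 and M4): 1 − (1 − 0.91800)(1 − 0.74900) = 0.97942
Series (M1, M2, and [0.97942]): 0.86200 × 0.83200 × 0.97942 = 0.702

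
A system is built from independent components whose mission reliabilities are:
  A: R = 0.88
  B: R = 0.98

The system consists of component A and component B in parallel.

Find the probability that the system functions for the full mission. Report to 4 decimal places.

Parallel (A and B): 1 − (1 − 0.880000)(1 − 0.980000) = 0.9976

0.9976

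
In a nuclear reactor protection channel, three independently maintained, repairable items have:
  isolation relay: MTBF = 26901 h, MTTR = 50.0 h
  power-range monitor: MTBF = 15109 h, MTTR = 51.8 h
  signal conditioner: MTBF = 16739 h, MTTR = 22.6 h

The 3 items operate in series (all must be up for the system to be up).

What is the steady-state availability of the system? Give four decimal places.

A(isolation relay) = MTBF/(MTBF+MTTR) = 26901/(26901+50.0) = 0.998145
A(power-range monitor) = MTBF/(MTBF+MTTR) = 15109/(15109+51.8) = 0.996583
A(signal conditioner) = MTBF/(MTBF+MTTR) = 16739/(16739+22.6) = 0.998652
Series availability: 0.998145 × 0.996583 × 0.998652 = 0.9934

0.9934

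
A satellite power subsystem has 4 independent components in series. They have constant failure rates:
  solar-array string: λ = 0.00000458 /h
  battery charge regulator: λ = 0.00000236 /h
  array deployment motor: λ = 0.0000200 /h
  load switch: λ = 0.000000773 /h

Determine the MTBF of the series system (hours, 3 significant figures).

Series of exponential components: λ_sys = Σ λ_i
λ_sys = 0.00000458 + 0.00000236 + 0.0000200 + 0.000000773 = 2.7713e-05 /h
MTBF = 1 / λ_sys = 36100 h

36100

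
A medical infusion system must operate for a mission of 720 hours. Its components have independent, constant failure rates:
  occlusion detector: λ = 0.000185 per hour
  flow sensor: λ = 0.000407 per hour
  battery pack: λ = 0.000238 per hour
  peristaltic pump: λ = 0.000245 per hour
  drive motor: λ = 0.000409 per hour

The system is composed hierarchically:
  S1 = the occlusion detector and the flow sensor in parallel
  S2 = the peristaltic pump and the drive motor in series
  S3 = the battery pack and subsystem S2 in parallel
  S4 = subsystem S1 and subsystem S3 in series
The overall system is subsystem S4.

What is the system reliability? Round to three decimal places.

0.911

R(occlusion detector) = exp(−0.000185 × 720) = 0.87529
R(flow sensor) = exp(−0.000407 × 720) = 0.74599
R(battery pack) = exp(−0.000238 × 720) = 0.84252
R(peristaltic pump) = exp(−0.000245 × 720) = 0.83828
R(drive motor) = exp(−0.000409 × 720) = 0.74492
Parallel (occlusion detector and flow sensor): 1 − (1 − 0.87529)(1 − 0.74599) = 0.96832
Series (peristaltic pump and drive motor): 0.83828 × 0.74492 = 0.62445
Parallel (battery pack and [0.62445]): 1 − (1 − 0.84252)(1 − 0.62445) = 0.94086
Series ([0.96832] and [0.94086]): 0.96832 × 0.94086 = 0.911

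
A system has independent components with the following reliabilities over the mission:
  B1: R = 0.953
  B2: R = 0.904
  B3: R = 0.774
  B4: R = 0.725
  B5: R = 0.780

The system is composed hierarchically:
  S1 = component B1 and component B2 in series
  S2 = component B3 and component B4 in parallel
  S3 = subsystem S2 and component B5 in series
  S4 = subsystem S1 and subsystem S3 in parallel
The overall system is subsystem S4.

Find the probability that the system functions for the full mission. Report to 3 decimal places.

Series (B1 and B2): 0.95300 × 0.90400 = 0.86151
Parallel (B3 and B4): 1 − (1 − 0.77400)(1 − 0.72500) = 0.93785
Series ([0.93785] and B5): 0.93785 × 0.78000 = 0.73152
Parallel ([0.86151] and [0.73152]): 1 − (1 − 0.86151)(1 − 0.73152) = 0.963

0.963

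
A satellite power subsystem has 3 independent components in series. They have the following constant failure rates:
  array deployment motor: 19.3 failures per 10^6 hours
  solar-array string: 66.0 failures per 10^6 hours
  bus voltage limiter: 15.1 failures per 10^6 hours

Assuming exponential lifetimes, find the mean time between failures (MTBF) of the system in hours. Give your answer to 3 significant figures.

Series of exponential components: λ_sys = Σ λ_i
λ_sys = 0.0000193 + 0.0000660 + 0.0000151 = 1.0040e-04 /h
MTBF = 1 / λ_sys = 9960 h

9960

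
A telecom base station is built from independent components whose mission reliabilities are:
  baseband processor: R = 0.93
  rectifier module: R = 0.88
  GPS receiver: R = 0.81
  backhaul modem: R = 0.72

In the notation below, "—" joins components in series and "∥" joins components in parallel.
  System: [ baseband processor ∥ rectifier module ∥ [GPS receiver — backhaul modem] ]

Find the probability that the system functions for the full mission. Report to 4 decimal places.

0.9965

Series (GPS receiver and backhaul modem): 0.810000 × 0.720000 = 0.583200
Parallel (baseband processor, rectifier module, and [0.583200]): 1 − (1 − 0.930000)(1 − 0.880000)(1 − 0.583200) = 0.9965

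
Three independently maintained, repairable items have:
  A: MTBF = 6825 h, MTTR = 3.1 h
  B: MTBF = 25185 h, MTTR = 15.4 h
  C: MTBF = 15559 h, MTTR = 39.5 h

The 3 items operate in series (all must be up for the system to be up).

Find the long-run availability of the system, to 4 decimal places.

A(A) = MTBF/(MTBF+MTTR) = 6825/(6825+3.1) = 0.999546
A(B) = MTBF/(MTBF+MTTR) = 25185/(25185+15.4) = 0.999389
A(C) = MTBF/(MTBF+MTTR) = 15559/(15559+39.5) = 0.997468
Series availability: 0.999546 × 0.999389 × 0.997468 = 0.9964

0.9964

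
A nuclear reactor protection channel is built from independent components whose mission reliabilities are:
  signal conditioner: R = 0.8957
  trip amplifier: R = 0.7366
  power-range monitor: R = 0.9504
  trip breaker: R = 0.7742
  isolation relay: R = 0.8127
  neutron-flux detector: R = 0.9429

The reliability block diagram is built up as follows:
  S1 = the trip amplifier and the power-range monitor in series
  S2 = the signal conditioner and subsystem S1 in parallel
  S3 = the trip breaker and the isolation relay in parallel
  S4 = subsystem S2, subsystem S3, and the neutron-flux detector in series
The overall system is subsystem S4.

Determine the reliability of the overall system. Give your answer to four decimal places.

Series (trip amplifier and power-range monitor): 0.736600 × 0.950400 = 0.700065
Parallel (signal conditioner and [0.700065]): 1 − (1 − 0.895700)(1 − 0.700065) = 0.968717
Parallel (trip breaker and isolation relay): 1 − (1 − 0.774200)(1 − 0.812700) = 0.957708
Series ([0.968717], [0.957708], and neutron-flux detector): 0.968717 × 0.957708 × 0.942900 = 0.8748

0.8748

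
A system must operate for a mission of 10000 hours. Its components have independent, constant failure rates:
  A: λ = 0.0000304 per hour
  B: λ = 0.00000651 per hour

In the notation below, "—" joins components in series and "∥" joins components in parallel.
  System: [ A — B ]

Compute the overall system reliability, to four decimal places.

0.6914

R(A) = exp(−0.0000304 × 10000) = 0.737861
R(B) = exp(−0.00000651 × 10000) = 0.936974
Series (A and B): 0.737861 × 0.936974 = 0.6914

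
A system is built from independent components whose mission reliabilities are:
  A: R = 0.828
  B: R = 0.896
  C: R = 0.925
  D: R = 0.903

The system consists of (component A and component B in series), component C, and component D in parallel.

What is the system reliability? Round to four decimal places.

0.9981

Series (A and B): 0.828000 × 0.896000 = 0.741888
Parallel ([0.741888], C, and D): 1 − (1 − 0.741888)(1 − 0.925000)(1 − 0.903000) = 0.9981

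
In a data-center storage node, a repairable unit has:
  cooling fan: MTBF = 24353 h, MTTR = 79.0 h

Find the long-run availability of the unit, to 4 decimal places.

A(cooling fan) = MTBF/(MTBF+MTTR) = 24353/(24353+79.0) = 0.9968

0.9968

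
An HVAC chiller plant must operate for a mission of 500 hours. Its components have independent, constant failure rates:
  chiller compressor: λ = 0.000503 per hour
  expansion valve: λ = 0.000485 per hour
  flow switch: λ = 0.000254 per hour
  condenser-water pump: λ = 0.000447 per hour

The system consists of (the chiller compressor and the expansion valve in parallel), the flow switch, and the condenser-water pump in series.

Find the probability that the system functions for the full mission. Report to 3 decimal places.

R(chiller compressor) = exp(−0.000503 × 500) = 0.77763
R(expansion valve) = exp(−0.000485 × 500) = 0.78466
R(flow switch) = exp(−0.000254 × 500) = 0.88073
R(condenser-water pump) = exp(−0.000447 × 500) = 0.79971
Parallel (chiller compressor and expansion valve): 1 − (1 − 0.77763)(1 − 0.78466) = 0.95211
Series ([0.95211], flow switch, and condenser-water pump): 0.95211 × 0.88073 × 0.79971 = 0.671

0.671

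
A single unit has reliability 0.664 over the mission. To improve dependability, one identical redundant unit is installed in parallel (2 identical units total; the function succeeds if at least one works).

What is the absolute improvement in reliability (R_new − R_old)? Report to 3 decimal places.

R_before = 0.664
R_after = 1 − (1 − 0.664)^2 = 0.887
ΔR = 0.887 − 0.664 = 0.223

0.223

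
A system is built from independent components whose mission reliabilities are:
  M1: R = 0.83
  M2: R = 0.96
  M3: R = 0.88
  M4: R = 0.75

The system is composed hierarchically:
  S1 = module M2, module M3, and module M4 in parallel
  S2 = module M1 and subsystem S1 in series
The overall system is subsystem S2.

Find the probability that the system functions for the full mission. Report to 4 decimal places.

Parallel (M2, M3, and M4): 1 − (1 − 0.960000)(1 − 0.880000)(1 − 0.750000) = 0.998800
Series (M1 and [0.998800]): 0.830000 × 0.998800 = 0.8290

0.8290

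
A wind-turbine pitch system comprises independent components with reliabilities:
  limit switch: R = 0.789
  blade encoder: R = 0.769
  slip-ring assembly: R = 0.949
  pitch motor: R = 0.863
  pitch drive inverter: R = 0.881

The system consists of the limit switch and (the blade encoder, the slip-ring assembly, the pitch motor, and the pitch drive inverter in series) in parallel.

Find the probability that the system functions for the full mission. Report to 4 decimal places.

Series (blade encoder, slip-ring assembly, pitch motor, and pitch drive inverter): 0.769000 × 0.949000 × 0.863000 × 0.881000 = 0.554855
Parallel (limit switch and [0.554855]): 1 − (1 − 0.789000)(1 − 0.554855) = 0.9061

0.9061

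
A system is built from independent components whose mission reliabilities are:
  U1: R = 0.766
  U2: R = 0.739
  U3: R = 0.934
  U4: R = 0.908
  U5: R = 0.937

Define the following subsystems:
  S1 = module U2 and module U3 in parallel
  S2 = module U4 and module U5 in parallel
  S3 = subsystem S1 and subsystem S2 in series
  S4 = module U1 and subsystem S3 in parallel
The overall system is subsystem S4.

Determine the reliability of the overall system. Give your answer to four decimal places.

0.9946

Parallel (U2 and U3): 1 − (1 − 0.739000)(1 − 0.934000) = 0.982774
Parallel (U4 and U5): 1 − (1 − 0.908000)(1 − 0.937000) = 0.994204
Series ([0.982774] and [0.994204]): 0.982774 × 0.994204 = 0.977078
Parallel (U1 and [0.977078]): 1 − (1 − 0.766000)(1 − 0.977078) = 0.9946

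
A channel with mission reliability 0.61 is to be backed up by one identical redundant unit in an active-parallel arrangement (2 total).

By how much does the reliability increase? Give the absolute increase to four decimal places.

0.2379

R_before = 0.61
R_after = 1 − (1 − 0.61)^2 = 0.8479
ΔR = 0.8479 − 0.61 = 0.2379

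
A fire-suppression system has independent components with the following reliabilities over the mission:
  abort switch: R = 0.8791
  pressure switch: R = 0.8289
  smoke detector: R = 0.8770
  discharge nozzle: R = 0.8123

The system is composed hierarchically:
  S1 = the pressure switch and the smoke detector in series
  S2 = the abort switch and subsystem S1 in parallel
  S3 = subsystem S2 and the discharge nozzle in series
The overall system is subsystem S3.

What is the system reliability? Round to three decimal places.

Series (pressure switch and smoke detector): 0.82890 × 0.87700 = 0.72695
Parallel (abort switch and [0.72695]): 1 − (1 − 0.87910)(1 − 0.72695) = 0.96699
Series ([0.96699] and discharge nozzle): 0.96699 × 0.81230 = 0.785

0.785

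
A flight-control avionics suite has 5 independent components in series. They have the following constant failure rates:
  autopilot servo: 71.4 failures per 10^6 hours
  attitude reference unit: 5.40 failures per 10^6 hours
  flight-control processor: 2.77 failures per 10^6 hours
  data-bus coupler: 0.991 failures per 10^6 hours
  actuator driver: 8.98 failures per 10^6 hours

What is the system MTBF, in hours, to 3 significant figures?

11200

Series of exponential components: λ_sys = Σ λ_i
λ_sys = 0.0000714 + 0.00000540 + 0.00000277 + 0.000000991 + 0.00000898 = 8.9541e-05 /h
MTBF = 1 / λ_sys = 11200 h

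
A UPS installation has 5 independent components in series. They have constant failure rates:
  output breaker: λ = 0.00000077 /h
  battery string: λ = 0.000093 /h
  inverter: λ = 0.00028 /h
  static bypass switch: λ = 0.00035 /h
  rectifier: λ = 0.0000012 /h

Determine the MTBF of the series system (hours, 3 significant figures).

1380

Series of exponential components: λ_sys = Σ λ_i
λ_sys = 0.00000077 + 0.000093 + 0.00028 + 0.00035 + 0.0000012 = 7.2497e-04 /h
MTBF = 1 / λ_sys = 1380 h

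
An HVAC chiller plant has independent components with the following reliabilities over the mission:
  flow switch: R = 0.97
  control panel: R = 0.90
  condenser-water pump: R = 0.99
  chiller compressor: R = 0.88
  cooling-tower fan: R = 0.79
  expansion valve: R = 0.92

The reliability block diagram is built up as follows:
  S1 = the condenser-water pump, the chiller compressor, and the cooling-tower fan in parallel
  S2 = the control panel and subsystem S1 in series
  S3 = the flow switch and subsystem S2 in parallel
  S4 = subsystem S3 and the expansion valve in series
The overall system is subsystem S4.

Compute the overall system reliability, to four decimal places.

Parallel (condenser-water pump, chiller compressor, and cooling-tower fan): 1 − (1 − 0.990000)(1 − 0.880000)(1 − 0.790000) = 0.999748
Series (control panel and [0.999748]): 0.900000 × 0.999748 = 0.899773
Parallel (flow switch and [0.899773]): 1 − (1 − 0.970000)(1 − 0.899773) = 0.996993
Series ([0.996993] and expansion valve): 0.996993 × 0.920000 = 0.9172

0.9172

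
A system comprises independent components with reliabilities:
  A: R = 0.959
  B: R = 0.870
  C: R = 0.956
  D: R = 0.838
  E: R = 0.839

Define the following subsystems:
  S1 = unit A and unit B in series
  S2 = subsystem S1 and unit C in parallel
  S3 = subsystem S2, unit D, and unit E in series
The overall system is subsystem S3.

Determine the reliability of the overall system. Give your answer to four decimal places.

0.6980

Series (A and B): 0.959000 × 0.870000 = 0.834330
Parallel ([0.834330] and C): 1 − (1 − 0.834330)(1 − 0.956000) = 0.992711
Series ([0.992711], D, and E): 0.992711 × 0.838000 × 0.839000 = 0.6980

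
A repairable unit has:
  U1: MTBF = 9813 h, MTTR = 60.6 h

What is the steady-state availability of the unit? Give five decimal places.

0.99386

A(U1) = MTBF/(MTBF+MTTR) = 9813/(9813+60.6) = 0.99386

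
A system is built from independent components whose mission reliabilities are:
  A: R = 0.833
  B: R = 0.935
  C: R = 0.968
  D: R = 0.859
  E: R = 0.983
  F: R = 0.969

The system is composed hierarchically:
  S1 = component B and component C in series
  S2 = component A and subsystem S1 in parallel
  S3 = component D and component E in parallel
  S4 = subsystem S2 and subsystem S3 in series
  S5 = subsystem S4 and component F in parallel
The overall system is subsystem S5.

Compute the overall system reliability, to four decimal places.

Series (B and C): 0.935000 × 0.968000 = 0.905080
Parallel (A and [0.905080]): 1 − (1 − 0.833000)(1 − 0.905080) = 0.984148
Parallel (D and E): 1 − (1 − 0.859000)(1 − 0.983000) = 0.997603
Series ([0.984148] and [0.997603]): 0.984148 × 0.997603 = 0.981789
Parallel ([0.981789] and F): 1 − (1 − 0.981789)(1 − 0.969000) = 0.9994

0.9994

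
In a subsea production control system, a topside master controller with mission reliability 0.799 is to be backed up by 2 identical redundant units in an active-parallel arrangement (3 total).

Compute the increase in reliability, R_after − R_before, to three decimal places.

R_before = 0.799
R_after = 1 − (1 − 0.799)^3 = 0.992
ΔR = 0.992 − 0.799 = 0.193

0.193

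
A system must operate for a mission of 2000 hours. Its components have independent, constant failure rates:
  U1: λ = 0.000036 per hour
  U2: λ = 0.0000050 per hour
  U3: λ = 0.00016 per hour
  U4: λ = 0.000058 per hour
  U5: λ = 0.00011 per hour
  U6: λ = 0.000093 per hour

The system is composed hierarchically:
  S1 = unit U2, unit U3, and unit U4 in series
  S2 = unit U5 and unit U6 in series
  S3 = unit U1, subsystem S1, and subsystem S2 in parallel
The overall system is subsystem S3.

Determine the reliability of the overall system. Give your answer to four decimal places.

0.9917

R(U1) = exp(−0.000036 × 2000) = 0.930531
R(U2) = exp(−0.0000050 × 2000) = 0.990050
R(U3) = exp(−0.00016 × 2000) = 0.726149
R(U4) = exp(−0.000058 × 2000) = 0.890475
R(U5) = exp(−0.00011 × 2000) = 0.802519
R(U6) = exp(−0.000093 × 2000) = 0.830274
Series (U2, U3, and U4): 0.990050 × 0.726149 × 0.890475 = 0.640184
Series (U5 and U6): 0.802519 × 0.830274 = 0.666311
Parallel (U1, [0.640184], and [0.666311]): 1 − (1 − 0.930531)(1 − 0.640184)(1 − 0.666311) = 0.9917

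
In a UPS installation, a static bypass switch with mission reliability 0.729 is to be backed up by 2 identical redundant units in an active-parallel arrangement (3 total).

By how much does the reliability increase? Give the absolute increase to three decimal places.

0.251

R_before = 0.729
R_after = 1 − (1 − 0.729)^3 = 0.980
ΔR = 0.980 − 0.729 = 0.251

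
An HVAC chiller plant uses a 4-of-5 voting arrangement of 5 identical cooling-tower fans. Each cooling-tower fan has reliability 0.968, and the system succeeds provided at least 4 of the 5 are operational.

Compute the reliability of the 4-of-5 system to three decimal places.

0.990

R = Σ_{i=4}^{5} C(5,i) p^i (1−p)^{5−i} with p = 0.968
C(5,4)·0.968^4·0.032^1 = 0.14048
C(5,5)·0.968^5·0.032^0 = 0.84992
Sum = 0.990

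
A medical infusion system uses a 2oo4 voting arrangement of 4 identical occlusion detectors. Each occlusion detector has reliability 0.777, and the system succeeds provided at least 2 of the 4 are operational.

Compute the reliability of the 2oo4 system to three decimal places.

0.963

R = Σ_{i=2}^{4} C(4,i) p^i (1−p)^{4−i} with p = 0.777
C(4,2)·0.777^2·0.223^2 = 0.18014
C(4,3)·0.777^3·0.223^1 = 0.41843
C(4,4)·0.777^4·0.223^0 = 0.36449
Sum = 0.963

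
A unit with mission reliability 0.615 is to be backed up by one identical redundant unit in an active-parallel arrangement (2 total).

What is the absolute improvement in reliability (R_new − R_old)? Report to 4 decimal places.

0.2368

R_before = 0.615
R_after = 1 − (1 − 0.615)^2 = 0.8518
ΔR = 0.8518 − 0.615 = 0.2368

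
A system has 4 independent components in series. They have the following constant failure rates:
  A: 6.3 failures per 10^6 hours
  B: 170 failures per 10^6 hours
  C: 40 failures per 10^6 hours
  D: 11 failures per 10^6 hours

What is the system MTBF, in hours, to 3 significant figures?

Series of exponential components: λ_sys = Σ λ_i
λ_sys = 0.0000063 + 0.00017 + 0.000040 + 0.000011 = 2.2730e-04 /h
MTBF = 1 / λ_sys = 4400 h

4400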